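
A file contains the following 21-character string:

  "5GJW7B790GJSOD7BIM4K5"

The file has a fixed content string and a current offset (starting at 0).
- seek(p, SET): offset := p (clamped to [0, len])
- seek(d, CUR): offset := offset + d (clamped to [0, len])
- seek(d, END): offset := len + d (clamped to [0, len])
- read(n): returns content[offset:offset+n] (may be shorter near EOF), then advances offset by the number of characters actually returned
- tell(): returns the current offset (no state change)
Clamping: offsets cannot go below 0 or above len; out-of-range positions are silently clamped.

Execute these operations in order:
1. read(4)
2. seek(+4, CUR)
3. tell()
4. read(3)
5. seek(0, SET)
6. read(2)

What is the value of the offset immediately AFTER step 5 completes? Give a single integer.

Answer: 0

Derivation:
After 1 (read(4)): returned '5GJW', offset=4
After 2 (seek(+4, CUR)): offset=8
After 3 (tell()): offset=8
After 4 (read(3)): returned '0GJ', offset=11
After 5 (seek(0, SET)): offset=0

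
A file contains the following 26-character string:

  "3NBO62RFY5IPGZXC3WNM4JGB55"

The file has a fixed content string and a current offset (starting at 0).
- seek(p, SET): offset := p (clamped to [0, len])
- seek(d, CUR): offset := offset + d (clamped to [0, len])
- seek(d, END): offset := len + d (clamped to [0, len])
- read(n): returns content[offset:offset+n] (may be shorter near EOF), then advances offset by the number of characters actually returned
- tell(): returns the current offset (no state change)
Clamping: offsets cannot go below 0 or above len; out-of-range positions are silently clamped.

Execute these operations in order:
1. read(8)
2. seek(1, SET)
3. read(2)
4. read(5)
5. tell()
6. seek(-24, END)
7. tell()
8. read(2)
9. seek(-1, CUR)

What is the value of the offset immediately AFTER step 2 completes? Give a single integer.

Answer: 1

Derivation:
After 1 (read(8)): returned '3NBO62RF', offset=8
After 2 (seek(1, SET)): offset=1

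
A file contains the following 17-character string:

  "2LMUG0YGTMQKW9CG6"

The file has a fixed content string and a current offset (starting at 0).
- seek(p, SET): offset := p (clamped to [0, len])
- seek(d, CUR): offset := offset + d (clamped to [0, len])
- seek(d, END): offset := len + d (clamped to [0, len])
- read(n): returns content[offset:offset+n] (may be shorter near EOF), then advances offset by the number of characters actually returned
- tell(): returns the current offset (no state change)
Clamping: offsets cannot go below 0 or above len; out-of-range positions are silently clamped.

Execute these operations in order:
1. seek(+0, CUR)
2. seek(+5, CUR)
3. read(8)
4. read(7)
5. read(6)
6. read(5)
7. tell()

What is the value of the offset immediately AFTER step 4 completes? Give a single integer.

Answer: 17

Derivation:
After 1 (seek(+0, CUR)): offset=0
After 2 (seek(+5, CUR)): offset=5
After 3 (read(8)): returned '0YGTMQKW', offset=13
After 4 (read(7)): returned '9CG6', offset=17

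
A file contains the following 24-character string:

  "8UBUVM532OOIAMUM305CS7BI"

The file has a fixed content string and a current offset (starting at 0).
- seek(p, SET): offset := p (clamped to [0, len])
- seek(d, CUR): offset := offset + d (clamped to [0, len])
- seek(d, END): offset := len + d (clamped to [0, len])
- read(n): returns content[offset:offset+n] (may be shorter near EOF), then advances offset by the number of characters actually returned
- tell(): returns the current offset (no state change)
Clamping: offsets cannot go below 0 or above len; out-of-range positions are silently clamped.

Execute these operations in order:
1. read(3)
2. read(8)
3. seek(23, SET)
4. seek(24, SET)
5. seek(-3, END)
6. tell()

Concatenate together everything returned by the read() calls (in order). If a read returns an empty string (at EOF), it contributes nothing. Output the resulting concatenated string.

After 1 (read(3)): returned '8UB', offset=3
After 2 (read(8)): returned 'UVM532OO', offset=11
After 3 (seek(23, SET)): offset=23
After 4 (seek(24, SET)): offset=24
After 5 (seek(-3, END)): offset=21
After 6 (tell()): offset=21

Answer: 8UBUVM532OO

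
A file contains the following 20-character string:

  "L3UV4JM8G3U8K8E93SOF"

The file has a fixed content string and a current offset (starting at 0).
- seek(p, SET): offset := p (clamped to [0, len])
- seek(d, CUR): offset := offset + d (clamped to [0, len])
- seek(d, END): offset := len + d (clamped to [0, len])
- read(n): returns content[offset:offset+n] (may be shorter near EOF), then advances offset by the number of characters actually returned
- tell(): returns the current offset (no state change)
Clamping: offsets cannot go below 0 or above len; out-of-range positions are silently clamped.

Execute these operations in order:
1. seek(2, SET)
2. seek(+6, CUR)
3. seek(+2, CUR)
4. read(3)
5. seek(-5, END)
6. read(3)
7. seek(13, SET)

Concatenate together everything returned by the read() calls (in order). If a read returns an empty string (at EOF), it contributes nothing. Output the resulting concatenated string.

Answer: U8K93S

Derivation:
After 1 (seek(2, SET)): offset=2
After 2 (seek(+6, CUR)): offset=8
After 3 (seek(+2, CUR)): offset=10
After 4 (read(3)): returned 'U8K', offset=13
After 5 (seek(-5, END)): offset=15
After 6 (read(3)): returned '93S', offset=18
After 7 (seek(13, SET)): offset=13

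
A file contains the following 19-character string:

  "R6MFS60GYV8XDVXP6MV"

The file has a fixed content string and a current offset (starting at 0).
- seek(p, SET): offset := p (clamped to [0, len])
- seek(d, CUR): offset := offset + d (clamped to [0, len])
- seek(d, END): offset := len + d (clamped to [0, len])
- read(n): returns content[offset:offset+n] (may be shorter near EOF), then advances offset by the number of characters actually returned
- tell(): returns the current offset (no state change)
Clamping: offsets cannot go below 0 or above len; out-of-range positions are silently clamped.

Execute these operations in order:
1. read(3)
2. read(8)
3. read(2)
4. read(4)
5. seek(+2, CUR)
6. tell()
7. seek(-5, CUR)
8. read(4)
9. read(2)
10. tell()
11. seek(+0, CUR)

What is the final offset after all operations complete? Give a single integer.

Answer: 19

Derivation:
After 1 (read(3)): returned 'R6M', offset=3
After 2 (read(8)): returned 'FS60GYV8', offset=11
After 3 (read(2)): returned 'XD', offset=13
After 4 (read(4)): returned 'VXP6', offset=17
After 5 (seek(+2, CUR)): offset=19
After 6 (tell()): offset=19
After 7 (seek(-5, CUR)): offset=14
After 8 (read(4)): returned 'XP6M', offset=18
After 9 (read(2)): returned 'V', offset=19
After 10 (tell()): offset=19
After 11 (seek(+0, CUR)): offset=19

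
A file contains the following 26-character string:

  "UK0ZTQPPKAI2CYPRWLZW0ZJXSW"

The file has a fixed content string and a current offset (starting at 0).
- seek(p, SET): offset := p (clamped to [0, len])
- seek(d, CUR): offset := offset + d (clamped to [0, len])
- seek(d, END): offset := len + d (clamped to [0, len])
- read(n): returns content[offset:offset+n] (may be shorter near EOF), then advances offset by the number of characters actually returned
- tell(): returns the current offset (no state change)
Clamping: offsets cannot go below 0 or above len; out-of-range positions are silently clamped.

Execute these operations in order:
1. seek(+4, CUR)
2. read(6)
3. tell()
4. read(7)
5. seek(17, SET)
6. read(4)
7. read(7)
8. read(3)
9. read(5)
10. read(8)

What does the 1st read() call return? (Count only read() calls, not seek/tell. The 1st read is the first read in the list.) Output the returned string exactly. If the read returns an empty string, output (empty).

After 1 (seek(+4, CUR)): offset=4
After 2 (read(6)): returned 'TQPPKA', offset=10
After 3 (tell()): offset=10
After 4 (read(7)): returned 'I2CYPRW', offset=17
After 5 (seek(17, SET)): offset=17
After 6 (read(4)): returned 'LZW0', offset=21
After 7 (read(7)): returned 'ZJXSW', offset=26
After 8 (read(3)): returned '', offset=26
After 9 (read(5)): returned '', offset=26
After 10 (read(8)): returned '', offset=26

Answer: TQPPKA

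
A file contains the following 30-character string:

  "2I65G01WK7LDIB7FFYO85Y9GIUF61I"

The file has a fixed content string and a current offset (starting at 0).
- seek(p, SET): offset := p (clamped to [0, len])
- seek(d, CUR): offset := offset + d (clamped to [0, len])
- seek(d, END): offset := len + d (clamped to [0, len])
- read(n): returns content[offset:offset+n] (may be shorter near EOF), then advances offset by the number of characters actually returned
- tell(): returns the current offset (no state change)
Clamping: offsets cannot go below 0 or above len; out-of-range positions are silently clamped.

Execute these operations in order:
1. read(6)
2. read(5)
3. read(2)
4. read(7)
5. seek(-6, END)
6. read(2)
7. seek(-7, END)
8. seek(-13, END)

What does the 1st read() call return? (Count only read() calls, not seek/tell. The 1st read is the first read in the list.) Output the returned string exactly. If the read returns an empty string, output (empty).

Answer: 2I65G0

Derivation:
After 1 (read(6)): returned '2I65G0', offset=6
After 2 (read(5)): returned '1WK7L', offset=11
After 3 (read(2)): returned 'DI', offset=13
After 4 (read(7)): returned 'B7FFYO8', offset=20
After 5 (seek(-6, END)): offset=24
After 6 (read(2)): returned 'IU', offset=26
After 7 (seek(-7, END)): offset=23
After 8 (seek(-13, END)): offset=17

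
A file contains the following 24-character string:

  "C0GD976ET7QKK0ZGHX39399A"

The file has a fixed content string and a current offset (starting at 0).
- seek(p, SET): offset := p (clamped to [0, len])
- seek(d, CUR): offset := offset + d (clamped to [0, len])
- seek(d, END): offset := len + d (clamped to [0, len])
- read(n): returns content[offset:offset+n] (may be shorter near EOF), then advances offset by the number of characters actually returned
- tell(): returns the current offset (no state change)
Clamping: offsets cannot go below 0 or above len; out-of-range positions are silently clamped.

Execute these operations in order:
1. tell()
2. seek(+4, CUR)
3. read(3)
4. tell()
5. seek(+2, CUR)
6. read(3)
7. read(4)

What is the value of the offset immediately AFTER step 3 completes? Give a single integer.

Answer: 7

Derivation:
After 1 (tell()): offset=0
After 2 (seek(+4, CUR)): offset=4
After 3 (read(3)): returned '976', offset=7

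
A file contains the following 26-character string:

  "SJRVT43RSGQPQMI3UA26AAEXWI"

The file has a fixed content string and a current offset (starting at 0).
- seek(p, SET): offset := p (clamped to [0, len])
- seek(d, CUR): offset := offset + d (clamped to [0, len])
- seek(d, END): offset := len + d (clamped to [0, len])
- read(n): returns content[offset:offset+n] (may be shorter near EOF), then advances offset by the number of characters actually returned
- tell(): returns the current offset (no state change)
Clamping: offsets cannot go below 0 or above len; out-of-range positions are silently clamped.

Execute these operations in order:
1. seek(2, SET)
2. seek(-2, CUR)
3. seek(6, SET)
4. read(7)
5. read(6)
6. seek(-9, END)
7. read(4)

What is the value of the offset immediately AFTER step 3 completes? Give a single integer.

Answer: 6

Derivation:
After 1 (seek(2, SET)): offset=2
After 2 (seek(-2, CUR)): offset=0
After 3 (seek(6, SET)): offset=6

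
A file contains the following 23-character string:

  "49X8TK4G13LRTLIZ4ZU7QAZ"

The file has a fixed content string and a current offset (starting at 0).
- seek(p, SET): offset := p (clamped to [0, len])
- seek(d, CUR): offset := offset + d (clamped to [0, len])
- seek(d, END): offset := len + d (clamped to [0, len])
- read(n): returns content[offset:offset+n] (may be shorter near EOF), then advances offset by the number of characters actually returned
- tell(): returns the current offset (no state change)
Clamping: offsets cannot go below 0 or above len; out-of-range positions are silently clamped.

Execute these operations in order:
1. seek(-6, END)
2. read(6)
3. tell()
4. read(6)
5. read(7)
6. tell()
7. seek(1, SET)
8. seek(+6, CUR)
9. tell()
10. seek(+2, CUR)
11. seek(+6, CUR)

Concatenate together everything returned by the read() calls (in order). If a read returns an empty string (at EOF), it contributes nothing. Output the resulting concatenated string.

After 1 (seek(-6, END)): offset=17
After 2 (read(6)): returned 'ZU7QAZ', offset=23
After 3 (tell()): offset=23
After 4 (read(6)): returned '', offset=23
After 5 (read(7)): returned '', offset=23
After 6 (tell()): offset=23
After 7 (seek(1, SET)): offset=1
After 8 (seek(+6, CUR)): offset=7
After 9 (tell()): offset=7
After 10 (seek(+2, CUR)): offset=9
After 11 (seek(+6, CUR)): offset=15

Answer: ZU7QAZ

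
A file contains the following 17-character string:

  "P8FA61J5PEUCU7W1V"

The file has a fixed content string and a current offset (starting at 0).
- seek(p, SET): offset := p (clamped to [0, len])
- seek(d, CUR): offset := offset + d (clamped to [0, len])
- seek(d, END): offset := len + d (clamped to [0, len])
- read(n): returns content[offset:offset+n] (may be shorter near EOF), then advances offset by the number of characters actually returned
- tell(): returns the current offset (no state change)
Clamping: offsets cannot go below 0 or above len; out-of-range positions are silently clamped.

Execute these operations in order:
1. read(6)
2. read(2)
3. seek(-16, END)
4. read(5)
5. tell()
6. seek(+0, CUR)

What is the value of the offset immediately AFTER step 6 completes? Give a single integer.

Answer: 6

Derivation:
After 1 (read(6)): returned 'P8FA61', offset=6
After 2 (read(2)): returned 'J5', offset=8
After 3 (seek(-16, END)): offset=1
After 4 (read(5)): returned '8FA61', offset=6
After 5 (tell()): offset=6
After 6 (seek(+0, CUR)): offset=6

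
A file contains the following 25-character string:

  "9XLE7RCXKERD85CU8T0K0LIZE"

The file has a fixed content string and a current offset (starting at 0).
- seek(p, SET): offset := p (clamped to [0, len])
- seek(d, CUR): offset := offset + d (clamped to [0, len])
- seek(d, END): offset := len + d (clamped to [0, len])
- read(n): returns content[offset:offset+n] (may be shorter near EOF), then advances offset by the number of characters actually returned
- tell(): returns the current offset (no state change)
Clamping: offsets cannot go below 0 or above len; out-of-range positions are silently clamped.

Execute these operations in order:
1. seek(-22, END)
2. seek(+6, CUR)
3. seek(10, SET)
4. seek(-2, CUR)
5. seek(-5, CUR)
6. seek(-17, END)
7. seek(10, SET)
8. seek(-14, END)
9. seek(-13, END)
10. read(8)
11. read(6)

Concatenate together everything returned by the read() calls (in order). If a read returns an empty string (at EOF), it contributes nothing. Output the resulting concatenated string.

After 1 (seek(-22, END)): offset=3
After 2 (seek(+6, CUR)): offset=9
After 3 (seek(10, SET)): offset=10
After 4 (seek(-2, CUR)): offset=8
After 5 (seek(-5, CUR)): offset=3
After 6 (seek(-17, END)): offset=8
After 7 (seek(10, SET)): offset=10
After 8 (seek(-14, END)): offset=11
After 9 (seek(-13, END)): offset=12
After 10 (read(8)): returned '85CU8T0K', offset=20
After 11 (read(6)): returned '0LIZE', offset=25

Answer: 85CU8T0K0LIZE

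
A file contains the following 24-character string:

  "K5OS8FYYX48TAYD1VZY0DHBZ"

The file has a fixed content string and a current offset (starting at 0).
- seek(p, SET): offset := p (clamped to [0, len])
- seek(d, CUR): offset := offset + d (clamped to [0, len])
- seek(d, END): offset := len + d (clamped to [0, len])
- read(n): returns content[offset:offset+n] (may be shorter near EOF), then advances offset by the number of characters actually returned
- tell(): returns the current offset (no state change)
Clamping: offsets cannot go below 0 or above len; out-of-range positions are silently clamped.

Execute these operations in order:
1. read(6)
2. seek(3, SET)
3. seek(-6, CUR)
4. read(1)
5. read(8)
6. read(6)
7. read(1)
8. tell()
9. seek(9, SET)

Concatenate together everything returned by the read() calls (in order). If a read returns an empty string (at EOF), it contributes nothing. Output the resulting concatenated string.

Answer: K5OS8FK5OS8FYYX48TAYD1

Derivation:
After 1 (read(6)): returned 'K5OS8F', offset=6
After 2 (seek(3, SET)): offset=3
After 3 (seek(-6, CUR)): offset=0
After 4 (read(1)): returned 'K', offset=1
After 5 (read(8)): returned '5OS8FYYX', offset=9
After 6 (read(6)): returned '48TAYD', offset=15
After 7 (read(1)): returned '1', offset=16
After 8 (tell()): offset=16
After 9 (seek(9, SET)): offset=9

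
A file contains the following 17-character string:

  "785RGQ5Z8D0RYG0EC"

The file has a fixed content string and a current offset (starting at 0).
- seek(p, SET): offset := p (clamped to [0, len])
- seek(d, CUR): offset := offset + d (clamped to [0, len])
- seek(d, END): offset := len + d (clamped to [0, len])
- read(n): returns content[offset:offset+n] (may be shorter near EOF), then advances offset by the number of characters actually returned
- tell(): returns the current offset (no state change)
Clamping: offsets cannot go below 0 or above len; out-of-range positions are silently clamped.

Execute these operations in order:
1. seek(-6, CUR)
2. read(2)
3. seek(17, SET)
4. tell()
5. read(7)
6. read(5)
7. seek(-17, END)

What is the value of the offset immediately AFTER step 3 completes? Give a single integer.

After 1 (seek(-6, CUR)): offset=0
After 2 (read(2)): returned '78', offset=2
After 3 (seek(17, SET)): offset=17

Answer: 17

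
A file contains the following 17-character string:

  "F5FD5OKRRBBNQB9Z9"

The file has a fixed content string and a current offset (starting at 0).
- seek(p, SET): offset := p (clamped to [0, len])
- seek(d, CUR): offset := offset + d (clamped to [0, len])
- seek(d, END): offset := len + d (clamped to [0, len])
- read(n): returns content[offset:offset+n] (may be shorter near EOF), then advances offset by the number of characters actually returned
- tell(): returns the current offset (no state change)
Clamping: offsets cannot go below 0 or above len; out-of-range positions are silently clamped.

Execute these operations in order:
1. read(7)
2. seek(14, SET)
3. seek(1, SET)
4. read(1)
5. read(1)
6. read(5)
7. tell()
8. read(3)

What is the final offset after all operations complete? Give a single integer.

Answer: 11

Derivation:
After 1 (read(7)): returned 'F5FD5OK', offset=7
After 2 (seek(14, SET)): offset=14
After 3 (seek(1, SET)): offset=1
After 4 (read(1)): returned '5', offset=2
After 5 (read(1)): returned 'F', offset=3
After 6 (read(5)): returned 'D5OKR', offset=8
After 7 (tell()): offset=8
After 8 (read(3)): returned 'RBB', offset=11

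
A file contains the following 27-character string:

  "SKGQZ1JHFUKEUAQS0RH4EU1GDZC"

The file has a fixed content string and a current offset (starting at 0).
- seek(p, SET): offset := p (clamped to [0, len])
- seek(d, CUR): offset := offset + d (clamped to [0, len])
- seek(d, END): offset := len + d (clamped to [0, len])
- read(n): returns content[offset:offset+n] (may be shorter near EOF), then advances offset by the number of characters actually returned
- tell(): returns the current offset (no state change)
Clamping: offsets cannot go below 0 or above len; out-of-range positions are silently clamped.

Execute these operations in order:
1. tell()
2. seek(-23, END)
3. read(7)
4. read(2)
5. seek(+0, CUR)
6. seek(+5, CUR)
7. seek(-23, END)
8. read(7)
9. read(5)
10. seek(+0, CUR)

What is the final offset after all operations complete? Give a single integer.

After 1 (tell()): offset=0
After 2 (seek(-23, END)): offset=4
After 3 (read(7)): returned 'Z1JHFUK', offset=11
After 4 (read(2)): returned 'EU', offset=13
After 5 (seek(+0, CUR)): offset=13
After 6 (seek(+5, CUR)): offset=18
After 7 (seek(-23, END)): offset=4
After 8 (read(7)): returned 'Z1JHFUK', offset=11
After 9 (read(5)): returned 'EUAQS', offset=16
After 10 (seek(+0, CUR)): offset=16

Answer: 16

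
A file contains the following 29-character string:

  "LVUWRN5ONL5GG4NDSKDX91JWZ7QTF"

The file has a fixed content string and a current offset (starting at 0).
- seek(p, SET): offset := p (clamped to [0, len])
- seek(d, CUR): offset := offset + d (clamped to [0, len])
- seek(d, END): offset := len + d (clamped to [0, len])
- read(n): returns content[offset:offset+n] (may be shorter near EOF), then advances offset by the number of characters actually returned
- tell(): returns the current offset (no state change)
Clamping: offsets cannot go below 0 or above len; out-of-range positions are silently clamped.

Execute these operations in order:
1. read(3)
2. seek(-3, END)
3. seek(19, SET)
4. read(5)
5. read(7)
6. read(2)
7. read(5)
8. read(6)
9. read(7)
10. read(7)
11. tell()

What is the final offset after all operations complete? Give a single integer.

Answer: 29

Derivation:
After 1 (read(3)): returned 'LVU', offset=3
After 2 (seek(-3, END)): offset=26
After 3 (seek(19, SET)): offset=19
After 4 (read(5)): returned 'X91JW', offset=24
After 5 (read(7)): returned 'Z7QTF', offset=29
After 6 (read(2)): returned '', offset=29
After 7 (read(5)): returned '', offset=29
After 8 (read(6)): returned '', offset=29
After 9 (read(7)): returned '', offset=29
After 10 (read(7)): returned '', offset=29
After 11 (tell()): offset=29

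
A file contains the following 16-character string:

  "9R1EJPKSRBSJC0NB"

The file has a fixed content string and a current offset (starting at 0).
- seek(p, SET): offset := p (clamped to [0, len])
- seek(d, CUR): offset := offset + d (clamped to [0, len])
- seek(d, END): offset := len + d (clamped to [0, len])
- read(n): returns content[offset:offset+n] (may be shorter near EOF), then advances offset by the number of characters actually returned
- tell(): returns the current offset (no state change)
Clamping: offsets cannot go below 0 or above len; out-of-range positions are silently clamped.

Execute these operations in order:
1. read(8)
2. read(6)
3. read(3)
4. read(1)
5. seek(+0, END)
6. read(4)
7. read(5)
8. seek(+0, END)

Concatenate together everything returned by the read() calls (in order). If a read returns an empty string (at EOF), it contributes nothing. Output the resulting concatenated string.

After 1 (read(8)): returned '9R1EJPKS', offset=8
After 2 (read(6)): returned 'RBSJC0', offset=14
After 3 (read(3)): returned 'NB', offset=16
After 4 (read(1)): returned '', offset=16
After 5 (seek(+0, END)): offset=16
After 6 (read(4)): returned '', offset=16
After 7 (read(5)): returned '', offset=16
After 8 (seek(+0, END)): offset=16

Answer: 9R1EJPKSRBSJC0NB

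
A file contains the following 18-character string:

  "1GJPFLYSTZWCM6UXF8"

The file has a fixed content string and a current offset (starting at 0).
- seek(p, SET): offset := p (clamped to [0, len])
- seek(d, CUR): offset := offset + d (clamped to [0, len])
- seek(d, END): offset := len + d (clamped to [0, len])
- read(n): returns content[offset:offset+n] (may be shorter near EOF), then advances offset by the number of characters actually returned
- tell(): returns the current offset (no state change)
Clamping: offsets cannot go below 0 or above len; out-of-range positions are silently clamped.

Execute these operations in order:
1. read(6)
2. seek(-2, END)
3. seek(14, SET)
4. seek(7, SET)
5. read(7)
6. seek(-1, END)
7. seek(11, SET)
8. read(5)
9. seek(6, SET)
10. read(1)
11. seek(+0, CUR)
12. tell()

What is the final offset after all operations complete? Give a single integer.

Answer: 7

Derivation:
After 1 (read(6)): returned '1GJPFL', offset=6
After 2 (seek(-2, END)): offset=16
After 3 (seek(14, SET)): offset=14
After 4 (seek(7, SET)): offset=7
After 5 (read(7)): returned 'STZWCM6', offset=14
After 6 (seek(-1, END)): offset=17
After 7 (seek(11, SET)): offset=11
After 8 (read(5)): returned 'CM6UX', offset=16
After 9 (seek(6, SET)): offset=6
After 10 (read(1)): returned 'Y', offset=7
After 11 (seek(+0, CUR)): offset=7
After 12 (tell()): offset=7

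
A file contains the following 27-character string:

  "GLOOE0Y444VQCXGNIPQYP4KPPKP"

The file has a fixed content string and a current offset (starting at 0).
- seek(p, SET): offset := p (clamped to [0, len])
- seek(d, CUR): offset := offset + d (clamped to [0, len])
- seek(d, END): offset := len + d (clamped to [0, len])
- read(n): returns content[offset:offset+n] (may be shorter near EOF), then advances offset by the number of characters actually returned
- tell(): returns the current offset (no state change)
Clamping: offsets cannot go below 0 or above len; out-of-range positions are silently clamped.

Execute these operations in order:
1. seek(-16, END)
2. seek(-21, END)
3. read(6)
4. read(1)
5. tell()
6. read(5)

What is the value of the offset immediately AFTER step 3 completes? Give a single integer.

Answer: 12

Derivation:
After 1 (seek(-16, END)): offset=11
After 2 (seek(-21, END)): offset=6
After 3 (read(6)): returned 'Y444VQ', offset=12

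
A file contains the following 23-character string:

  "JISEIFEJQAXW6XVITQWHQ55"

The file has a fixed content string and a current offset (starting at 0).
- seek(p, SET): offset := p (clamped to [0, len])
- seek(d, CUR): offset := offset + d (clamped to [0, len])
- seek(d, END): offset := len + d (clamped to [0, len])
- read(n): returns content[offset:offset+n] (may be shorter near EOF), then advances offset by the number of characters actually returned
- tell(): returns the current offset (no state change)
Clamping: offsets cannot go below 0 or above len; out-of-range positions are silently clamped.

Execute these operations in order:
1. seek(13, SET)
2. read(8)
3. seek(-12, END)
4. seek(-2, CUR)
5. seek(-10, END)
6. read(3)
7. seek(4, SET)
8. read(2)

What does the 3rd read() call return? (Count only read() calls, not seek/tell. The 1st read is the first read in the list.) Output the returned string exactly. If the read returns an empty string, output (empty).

After 1 (seek(13, SET)): offset=13
After 2 (read(8)): returned 'XVITQWHQ', offset=21
After 3 (seek(-12, END)): offset=11
After 4 (seek(-2, CUR)): offset=9
After 5 (seek(-10, END)): offset=13
After 6 (read(3)): returned 'XVI', offset=16
After 7 (seek(4, SET)): offset=4
After 8 (read(2)): returned 'IF', offset=6

Answer: IF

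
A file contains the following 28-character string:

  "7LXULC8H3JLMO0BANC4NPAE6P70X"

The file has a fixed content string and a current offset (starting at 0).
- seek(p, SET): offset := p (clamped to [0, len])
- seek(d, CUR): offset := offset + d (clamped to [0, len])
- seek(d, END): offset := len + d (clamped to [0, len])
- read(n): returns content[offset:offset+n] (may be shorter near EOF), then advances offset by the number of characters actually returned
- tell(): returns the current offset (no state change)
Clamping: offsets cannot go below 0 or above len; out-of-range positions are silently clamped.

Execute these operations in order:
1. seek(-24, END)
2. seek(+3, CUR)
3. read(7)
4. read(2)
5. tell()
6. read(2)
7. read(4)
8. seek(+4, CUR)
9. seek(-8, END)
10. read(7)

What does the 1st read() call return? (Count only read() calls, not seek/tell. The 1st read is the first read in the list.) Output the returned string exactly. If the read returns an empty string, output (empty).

Answer: H3JLMO0

Derivation:
After 1 (seek(-24, END)): offset=4
After 2 (seek(+3, CUR)): offset=7
After 3 (read(7)): returned 'H3JLMO0', offset=14
After 4 (read(2)): returned 'BA', offset=16
After 5 (tell()): offset=16
After 6 (read(2)): returned 'NC', offset=18
After 7 (read(4)): returned '4NPA', offset=22
After 8 (seek(+4, CUR)): offset=26
After 9 (seek(-8, END)): offset=20
After 10 (read(7)): returned 'PAE6P70', offset=27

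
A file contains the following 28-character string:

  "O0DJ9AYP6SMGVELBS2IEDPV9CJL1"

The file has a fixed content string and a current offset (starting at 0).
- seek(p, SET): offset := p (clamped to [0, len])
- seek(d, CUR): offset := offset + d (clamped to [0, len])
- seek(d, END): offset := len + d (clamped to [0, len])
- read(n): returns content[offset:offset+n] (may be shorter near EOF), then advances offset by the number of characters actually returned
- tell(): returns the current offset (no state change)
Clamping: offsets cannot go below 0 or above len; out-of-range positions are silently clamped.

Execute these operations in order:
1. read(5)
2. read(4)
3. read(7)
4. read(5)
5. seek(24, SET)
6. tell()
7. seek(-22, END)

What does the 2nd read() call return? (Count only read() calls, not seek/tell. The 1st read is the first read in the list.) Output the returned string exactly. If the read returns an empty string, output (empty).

After 1 (read(5)): returned 'O0DJ9', offset=5
After 2 (read(4)): returned 'AYP6', offset=9
After 3 (read(7)): returned 'SMGVELB', offset=16
After 4 (read(5)): returned 'S2IED', offset=21
After 5 (seek(24, SET)): offset=24
After 6 (tell()): offset=24
After 7 (seek(-22, END)): offset=6

Answer: AYP6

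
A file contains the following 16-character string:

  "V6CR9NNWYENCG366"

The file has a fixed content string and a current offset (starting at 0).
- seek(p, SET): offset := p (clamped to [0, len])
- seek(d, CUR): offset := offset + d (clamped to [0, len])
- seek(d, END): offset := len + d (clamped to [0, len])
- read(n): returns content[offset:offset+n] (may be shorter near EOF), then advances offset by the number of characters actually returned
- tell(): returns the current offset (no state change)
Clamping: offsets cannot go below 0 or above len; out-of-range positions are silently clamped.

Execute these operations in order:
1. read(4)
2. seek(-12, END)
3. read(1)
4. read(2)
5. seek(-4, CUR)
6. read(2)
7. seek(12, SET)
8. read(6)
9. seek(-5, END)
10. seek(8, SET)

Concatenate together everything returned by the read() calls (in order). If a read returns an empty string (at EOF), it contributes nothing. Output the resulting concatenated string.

Answer: V6CR9NNR9G366

Derivation:
After 1 (read(4)): returned 'V6CR', offset=4
After 2 (seek(-12, END)): offset=4
After 3 (read(1)): returned '9', offset=5
After 4 (read(2)): returned 'NN', offset=7
After 5 (seek(-4, CUR)): offset=3
After 6 (read(2)): returned 'R9', offset=5
After 7 (seek(12, SET)): offset=12
After 8 (read(6)): returned 'G366', offset=16
After 9 (seek(-5, END)): offset=11
After 10 (seek(8, SET)): offset=8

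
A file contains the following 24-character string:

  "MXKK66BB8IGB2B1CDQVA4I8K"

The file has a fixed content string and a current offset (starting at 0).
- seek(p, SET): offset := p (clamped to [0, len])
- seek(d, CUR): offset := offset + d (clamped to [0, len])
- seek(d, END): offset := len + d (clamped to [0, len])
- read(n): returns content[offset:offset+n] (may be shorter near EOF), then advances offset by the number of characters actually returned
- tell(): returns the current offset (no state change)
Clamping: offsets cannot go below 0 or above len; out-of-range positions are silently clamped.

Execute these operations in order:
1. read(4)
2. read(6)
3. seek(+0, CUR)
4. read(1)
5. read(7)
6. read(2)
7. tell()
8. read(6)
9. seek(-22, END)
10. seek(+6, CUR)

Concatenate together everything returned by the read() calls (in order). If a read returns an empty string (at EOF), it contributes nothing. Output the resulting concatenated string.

Answer: MXKK66BB8IGB2B1CDQVA4I8K

Derivation:
After 1 (read(4)): returned 'MXKK', offset=4
After 2 (read(6)): returned '66BB8I', offset=10
After 3 (seek(+0, CUR)): offset=10
After 4 (read(1)): returned 'G', offset=11
After 5 (read(7)): returned 'B2B1CDQ', offset=18
After 6 (read(2)): returned 'VA', offset=20
After 7 (tell()): offset=20
After 8 (read(6)): returned '4I8K', offset=24
After 9 (seek(-22, END)): offset=2
After 10 (seek(+6, CUR)): offset=8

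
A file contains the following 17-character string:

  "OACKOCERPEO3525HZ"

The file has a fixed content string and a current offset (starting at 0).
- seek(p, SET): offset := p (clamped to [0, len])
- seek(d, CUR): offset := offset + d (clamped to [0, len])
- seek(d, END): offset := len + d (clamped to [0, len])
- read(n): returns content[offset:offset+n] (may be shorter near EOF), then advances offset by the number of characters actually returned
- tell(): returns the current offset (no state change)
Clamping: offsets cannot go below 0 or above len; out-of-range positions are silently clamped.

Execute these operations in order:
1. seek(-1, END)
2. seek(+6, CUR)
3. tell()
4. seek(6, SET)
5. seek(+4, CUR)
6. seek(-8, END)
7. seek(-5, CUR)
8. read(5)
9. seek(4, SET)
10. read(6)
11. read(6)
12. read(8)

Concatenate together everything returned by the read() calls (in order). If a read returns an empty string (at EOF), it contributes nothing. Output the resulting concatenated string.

After 1 (seek(-1, END)): offset=16
After 2 (seek(+6, CUR)): offset=17
After 3 (tell()): offset=17
After 4 (seek(6, SET)): offset=6
After 5 (seek(+4, CUR)): offset=10
After 6 (seek(-8, END)): offset=9
After 7 (seek(-5, CUR)): offset=4
After 8 (read(5)): returned 'OCERP', offset=9
After 9 (seek(4, SET)): offset=4
After 10 (read(6)): returned 'OCERPE', offset=10
After 11 (read(6)): returned 'O3525H', offset=16
After 12 (read(8)): returned 'Z', offset=17

Answer: OCERPOCERPEO3525HZ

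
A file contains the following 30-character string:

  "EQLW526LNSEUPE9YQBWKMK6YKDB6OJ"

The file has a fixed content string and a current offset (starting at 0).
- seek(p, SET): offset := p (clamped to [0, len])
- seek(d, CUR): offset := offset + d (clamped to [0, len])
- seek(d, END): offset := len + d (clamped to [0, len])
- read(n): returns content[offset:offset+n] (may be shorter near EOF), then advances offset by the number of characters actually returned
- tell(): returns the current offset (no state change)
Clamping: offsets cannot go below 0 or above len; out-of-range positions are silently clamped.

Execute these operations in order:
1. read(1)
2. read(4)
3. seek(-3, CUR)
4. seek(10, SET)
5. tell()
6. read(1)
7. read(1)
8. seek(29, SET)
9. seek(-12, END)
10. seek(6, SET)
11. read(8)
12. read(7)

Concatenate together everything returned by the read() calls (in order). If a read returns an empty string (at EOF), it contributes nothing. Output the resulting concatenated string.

Answer: EQLW5EU6LNSEUPE9YQBWKM

Derivation:
After 1 (read(1)): returned 'E', offset=1
After 2 (read(4)): returned 'QLW5', offset=5
After 3 (seek(-3, CUR)): offset=2
After 4 (seek(10, SET)): offset=10
After 5 (tell()): offset=10
After 6 (read(1)): returned 'E', offset=11
After 7 (read(1)): returned 'U', offset=12
After 8 (seek(29, SET)): offset=29
After 9 (seek(-12, END)): offset=18
After 10 (seek(6, SET)): offset=6
After 11 (read(8)): returned '6LNSEUPE', offset=14
After 12 (read(7)): returned '9YQBWKM', offset=21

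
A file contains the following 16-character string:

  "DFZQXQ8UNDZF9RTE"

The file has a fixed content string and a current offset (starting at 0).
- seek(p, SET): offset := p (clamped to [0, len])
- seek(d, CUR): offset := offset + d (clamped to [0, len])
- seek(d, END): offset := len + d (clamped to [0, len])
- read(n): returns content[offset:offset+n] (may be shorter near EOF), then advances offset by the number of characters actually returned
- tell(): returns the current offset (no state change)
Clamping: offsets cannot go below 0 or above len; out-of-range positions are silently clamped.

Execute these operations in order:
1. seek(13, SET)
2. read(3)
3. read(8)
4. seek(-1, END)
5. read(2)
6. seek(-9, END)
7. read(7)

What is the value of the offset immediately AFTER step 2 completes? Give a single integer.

Answer: 16

Derivation:
After 1 (seek(13, SET)): offset=13
After 2 (read(3)): returned 'RTE', offset=16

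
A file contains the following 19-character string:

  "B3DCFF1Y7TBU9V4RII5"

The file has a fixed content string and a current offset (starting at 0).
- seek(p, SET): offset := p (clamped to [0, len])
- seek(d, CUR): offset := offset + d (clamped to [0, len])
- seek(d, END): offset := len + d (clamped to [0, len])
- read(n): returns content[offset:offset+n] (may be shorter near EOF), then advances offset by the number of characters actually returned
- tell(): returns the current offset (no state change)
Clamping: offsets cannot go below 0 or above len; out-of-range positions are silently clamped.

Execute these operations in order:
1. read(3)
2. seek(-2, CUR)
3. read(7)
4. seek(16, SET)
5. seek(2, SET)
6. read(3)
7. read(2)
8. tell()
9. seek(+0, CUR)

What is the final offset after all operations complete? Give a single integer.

Answer: 7

Derivation:
After 1 (read(3)): returned 'B3D', offset=3
After 2 (seek(-2, CUR)): offset=1
After 3 (read(7)): returned '3DCFF1Y', offset=8
After 4 (seek(16, SET)): offset=16
After 5 (seek(2, SET)): offset=2
After 6 (read(3)): returned 'DCF', offset=5
After 7 (read(2)): returned 'F1', offset=7
After 8 (tell()): offset=7
After 9 (seek(+0, CUR)): offset=7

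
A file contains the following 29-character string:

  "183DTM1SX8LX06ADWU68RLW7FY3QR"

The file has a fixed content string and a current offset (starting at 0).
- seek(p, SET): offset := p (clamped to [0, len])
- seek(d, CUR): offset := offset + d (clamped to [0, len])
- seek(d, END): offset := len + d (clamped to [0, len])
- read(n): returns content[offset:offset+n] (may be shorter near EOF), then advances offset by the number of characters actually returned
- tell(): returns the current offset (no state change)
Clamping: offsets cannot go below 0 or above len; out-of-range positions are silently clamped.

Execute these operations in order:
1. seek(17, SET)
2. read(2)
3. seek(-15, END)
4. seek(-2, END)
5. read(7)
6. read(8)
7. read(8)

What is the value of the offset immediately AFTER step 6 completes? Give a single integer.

After 1 (seek(17, SET)): offset=17
After 2 (read(2)): returned 'U6', offset=19
After 3 (seek(-15, END)): offset=14
After 4 (seek(-2, END)): offset=27
After 5 (read(7)): returned 'QR', offset=29
After 6 (read(8)): returned '', offset=29

Answer: 29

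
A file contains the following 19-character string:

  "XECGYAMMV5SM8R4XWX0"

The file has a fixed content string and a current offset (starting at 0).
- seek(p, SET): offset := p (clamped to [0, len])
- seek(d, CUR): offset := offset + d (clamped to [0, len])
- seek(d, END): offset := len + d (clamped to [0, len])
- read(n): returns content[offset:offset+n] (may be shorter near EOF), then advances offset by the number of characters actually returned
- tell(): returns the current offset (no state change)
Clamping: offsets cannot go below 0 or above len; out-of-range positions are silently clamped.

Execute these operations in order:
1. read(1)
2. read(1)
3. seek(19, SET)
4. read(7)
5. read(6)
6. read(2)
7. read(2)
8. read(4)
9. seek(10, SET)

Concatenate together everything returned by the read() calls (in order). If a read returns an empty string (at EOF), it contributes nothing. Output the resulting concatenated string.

After 1 (read(1)): returned 'X', offset=1
After 2 (read(1)): returned 'E', offset=2
After 3 (seek(19, SET)): offset=19
After 4 (read(7)): returned '', offset=19
After 5 (read(6)): returned '', offset=19
After 6 (read(2)): returned '', offset=19
After 7 (read(2)): returned '', offset=19
After 8 (read(4)): returned '', offset=19
After 9 (seek(10, SET)): offset=10

Answer: XE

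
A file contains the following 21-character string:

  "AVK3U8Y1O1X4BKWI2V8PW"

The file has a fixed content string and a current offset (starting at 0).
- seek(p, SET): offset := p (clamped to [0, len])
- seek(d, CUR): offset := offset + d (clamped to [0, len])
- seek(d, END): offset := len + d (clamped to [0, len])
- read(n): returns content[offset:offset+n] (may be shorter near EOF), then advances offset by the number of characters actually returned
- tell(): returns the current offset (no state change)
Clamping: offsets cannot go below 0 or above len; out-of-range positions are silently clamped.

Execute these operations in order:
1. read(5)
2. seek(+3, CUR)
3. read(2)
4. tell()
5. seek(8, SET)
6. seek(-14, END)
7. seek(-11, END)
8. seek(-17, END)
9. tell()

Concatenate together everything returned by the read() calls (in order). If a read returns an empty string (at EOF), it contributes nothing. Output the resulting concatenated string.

After 1 (read(5)): returned 'AVK3U', offset=5
After 2 (seek(+3, CUR)): offset=8
After 3 (read(2)): returned 'O1', offset=10
After 4 (tell()): offset=10
After 5 (seek(8, SET)): offset=8
After 6 (seek(-14, END)): offset=7
After 7 (seek(-11, END)): offset=10
After 8 (seek(-17, END)): offset=4
After 9 (tell()): offset=4

Answer: AVK3UO1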